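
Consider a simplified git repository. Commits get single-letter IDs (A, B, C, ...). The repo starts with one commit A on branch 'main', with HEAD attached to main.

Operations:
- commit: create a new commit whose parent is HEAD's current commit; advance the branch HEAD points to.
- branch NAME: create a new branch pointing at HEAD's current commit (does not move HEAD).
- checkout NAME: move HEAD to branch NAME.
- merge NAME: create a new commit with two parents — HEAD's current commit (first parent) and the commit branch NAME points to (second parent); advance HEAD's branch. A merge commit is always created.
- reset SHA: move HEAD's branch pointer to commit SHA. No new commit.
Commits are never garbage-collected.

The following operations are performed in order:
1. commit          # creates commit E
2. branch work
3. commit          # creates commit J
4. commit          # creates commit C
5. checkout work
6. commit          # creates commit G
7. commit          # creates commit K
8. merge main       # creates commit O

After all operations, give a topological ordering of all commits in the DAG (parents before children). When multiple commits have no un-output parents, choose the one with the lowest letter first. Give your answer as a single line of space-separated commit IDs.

Answer: A E G J C K O

Derivation:
After op 1 (commit): HEAD=main@E [main=E]
After op 2 (branch): HEAD=main@E [main=E work=E]
After op 3 (commit): HEAD=main@J [main=J work=E]
After op 4 (commit): HEAD=main@C [main=C work=E]
After op 5 (checkout): HEAD=work@E [main=C work=E]
After op 6 (commit): HEAD=work@G [main=C work=G]
After op 7 (commit): HEAD=work@K [main=C work=K]
After op 8 (merge): HEAD=work@O [main=C work=O]
commit A: parents=[]
commit C: parents=['J']
commit E: parents=['A']
commit G: parents=['E']
commit J: parents=['E']
commit K: parents=['G']
commit O: parents=['K', 'C']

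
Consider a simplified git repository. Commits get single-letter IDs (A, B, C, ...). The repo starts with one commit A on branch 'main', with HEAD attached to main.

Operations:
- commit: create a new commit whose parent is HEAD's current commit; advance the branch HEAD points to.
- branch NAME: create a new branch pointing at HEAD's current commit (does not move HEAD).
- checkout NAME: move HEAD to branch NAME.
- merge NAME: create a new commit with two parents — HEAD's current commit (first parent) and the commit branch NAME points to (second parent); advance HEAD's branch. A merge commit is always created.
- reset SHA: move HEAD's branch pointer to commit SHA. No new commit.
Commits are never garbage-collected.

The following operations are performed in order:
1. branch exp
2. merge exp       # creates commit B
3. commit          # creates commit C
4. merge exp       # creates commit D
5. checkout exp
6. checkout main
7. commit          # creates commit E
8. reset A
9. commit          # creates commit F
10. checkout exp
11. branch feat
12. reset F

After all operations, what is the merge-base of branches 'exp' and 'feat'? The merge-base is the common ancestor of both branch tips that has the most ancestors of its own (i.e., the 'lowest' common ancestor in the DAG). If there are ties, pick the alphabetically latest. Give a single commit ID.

After op 1 (branch): HEAD=main@A [exp=A main=A]
After op 2 (merge): HEAD=main@B [exp=A main=B]
After op 3 (commit): HEAD=main@C [exp=A main=C]
After op 4 (merge): HEAD=main@D [exp=A main=D]
After op 5 (checkout): HEAD=exp@A [exp=A main=D]
After op 6 (checkout): HEAD=main@D [exp=A main=D]
After op 7 (commit): HEAD=main@E [exp=A main=E]
After op 8 (reset): HEAD=main@A [exp=A main=A]
After op 9 (commit): HEAD=main@F [exp=A main=F]
After op 10 (checkout): HEAD=exp@A [exp=A main=F]
After op 11 (branch): HEAD=exp@A [exp=A feat=A main=F]
After op 12 (reset): HEAD=exp@F [exp=F feat=A main=F]
ancestors(exp=F): ['A', 'F']
ancestors(feat=A): ['A']
common: ['A']

Answer: A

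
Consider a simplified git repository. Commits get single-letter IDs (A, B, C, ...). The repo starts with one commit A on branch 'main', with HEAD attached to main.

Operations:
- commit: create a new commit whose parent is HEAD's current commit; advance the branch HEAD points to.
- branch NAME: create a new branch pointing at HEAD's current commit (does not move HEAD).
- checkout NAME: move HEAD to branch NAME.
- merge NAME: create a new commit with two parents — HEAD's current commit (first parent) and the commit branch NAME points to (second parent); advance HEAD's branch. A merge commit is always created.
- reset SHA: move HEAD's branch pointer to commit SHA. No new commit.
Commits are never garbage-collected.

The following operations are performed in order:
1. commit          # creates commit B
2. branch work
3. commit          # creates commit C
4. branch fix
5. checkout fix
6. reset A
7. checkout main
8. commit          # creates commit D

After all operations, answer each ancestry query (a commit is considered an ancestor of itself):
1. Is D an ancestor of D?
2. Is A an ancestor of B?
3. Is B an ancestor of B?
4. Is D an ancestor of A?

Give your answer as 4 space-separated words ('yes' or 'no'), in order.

Answer: yes yes yes no

Derivation:
After op 1 (commit): HEAD=main@B [main=B]
After op 2 (branch): HEAD=main@B [main=B work=B]
After op 3 (commit): HEAD=main@C [main=C work=B]
After op 4 (branch): HEAD=main@C [fix=C main=C work=B]
After op 5 (checkout): HEAD=fix@C [fix=C main=C work=B]
After op 6 (reset): HEAD=fix@A [fix=A main=C work=B]
After op 7 (checkout): HEAD=main@C [fix=A main=C work=B]
After op 8 (commit): HEAD=main@D [fix=A main=D work=B]
ancestors(D) = {A,B,C,D}; D in? yes
ancestors(B) = {A,B}; A in? yes
ancestors(B) = {A,B}; B in? yes
ancestors(A) = {A}; D in? no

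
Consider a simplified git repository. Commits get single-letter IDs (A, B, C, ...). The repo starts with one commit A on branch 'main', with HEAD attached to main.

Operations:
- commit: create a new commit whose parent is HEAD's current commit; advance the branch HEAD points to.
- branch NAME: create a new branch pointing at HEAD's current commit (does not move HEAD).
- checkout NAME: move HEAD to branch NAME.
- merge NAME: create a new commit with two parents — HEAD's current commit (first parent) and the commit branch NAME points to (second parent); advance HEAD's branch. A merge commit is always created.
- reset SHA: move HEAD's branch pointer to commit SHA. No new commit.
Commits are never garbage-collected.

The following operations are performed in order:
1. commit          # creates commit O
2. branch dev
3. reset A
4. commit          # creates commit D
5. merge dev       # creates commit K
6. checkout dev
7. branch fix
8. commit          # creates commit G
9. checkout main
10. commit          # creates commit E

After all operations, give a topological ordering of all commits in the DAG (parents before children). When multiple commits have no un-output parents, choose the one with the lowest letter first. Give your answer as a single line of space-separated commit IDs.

Answer: A D O G K E

Derivation:
After op 1 (commit): HEAD=main@O [main=O]
After op 2 (branch): HEAD=main@O [dev=O main=O]
After op 3 (reset): HEAD=main@A [dev=O main=A]
After op 4 (commit): HEAD=main@D [dev=O main=D]
After op 5 (merge): HEAD=main@K [dev=O main=K]
After op 6 (checkout): HEAD=dev@O [dev=O main=K]
After op 7 (branch): HEAD=dev@O [dev=O fix=O main=K]
After op 8 (commit): HEAD=dev@G [dev=G fix=O main=K]
After op 9 (checkout): HEAD=main@K [dev=G fix=O main=K]
After op 10 (commit): HEAD=main@E [dev=G fix=O main=E]
commit A: parents=[]
commit D: parents=['A']
commit E: parents=['K']
commit G: parents=['O']
commit K: parents=['D', 'O']
commit O: parents=['A']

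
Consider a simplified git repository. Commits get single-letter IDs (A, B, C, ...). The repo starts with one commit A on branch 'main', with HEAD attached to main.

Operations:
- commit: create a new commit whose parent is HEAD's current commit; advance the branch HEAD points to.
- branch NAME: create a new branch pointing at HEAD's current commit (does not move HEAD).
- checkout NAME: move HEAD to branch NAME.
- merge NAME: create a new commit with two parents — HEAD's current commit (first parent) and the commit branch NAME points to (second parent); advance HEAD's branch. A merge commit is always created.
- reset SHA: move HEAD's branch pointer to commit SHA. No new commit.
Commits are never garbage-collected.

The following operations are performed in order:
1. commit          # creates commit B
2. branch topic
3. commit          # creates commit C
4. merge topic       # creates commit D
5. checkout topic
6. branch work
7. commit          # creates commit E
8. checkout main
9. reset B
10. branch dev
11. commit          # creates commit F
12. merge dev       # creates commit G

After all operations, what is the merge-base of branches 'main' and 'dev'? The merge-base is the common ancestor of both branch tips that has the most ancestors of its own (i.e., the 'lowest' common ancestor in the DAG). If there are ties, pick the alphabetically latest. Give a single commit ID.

After op 1 (commit): HEAD=main@B [main=B]
After op 2 (branch): HEAD=main@B [main=B topic=B]
After op 3 (commit): HEAD=main@C [main=C topic=B]
After op 4 (merge): HEAD=main@D [main=D topic=B]
After op 5 (checkout): HEAD=topic@B [main=D topic=B]
After op 6 (branch): HEAD=topic@B [main=D topic=B work=B]
After op 7 (commit): HEAD=topic@E [main=D topic=E work=B]
After op 8 (checkout): HEAD=main@D [main=D topic=E work=B]
After op 9 (reset): HEAD=main@B [main=B topic=E work=B]
After op 10 (branch): HEAD=main@B [dev=B main=B topic=E work=B]
After op 11 (commit): HEAD=main@F [dev=B main=F topic=E work=B]
After op 12 (merge): HEAD=main@G [dev=B main=G topic=E work=B]
ancestors(main=G): ['A', 'B', 'F', 'G']
ancestors(dev=B): ['A', 'B']
common: ['A', 'B']

Answer: B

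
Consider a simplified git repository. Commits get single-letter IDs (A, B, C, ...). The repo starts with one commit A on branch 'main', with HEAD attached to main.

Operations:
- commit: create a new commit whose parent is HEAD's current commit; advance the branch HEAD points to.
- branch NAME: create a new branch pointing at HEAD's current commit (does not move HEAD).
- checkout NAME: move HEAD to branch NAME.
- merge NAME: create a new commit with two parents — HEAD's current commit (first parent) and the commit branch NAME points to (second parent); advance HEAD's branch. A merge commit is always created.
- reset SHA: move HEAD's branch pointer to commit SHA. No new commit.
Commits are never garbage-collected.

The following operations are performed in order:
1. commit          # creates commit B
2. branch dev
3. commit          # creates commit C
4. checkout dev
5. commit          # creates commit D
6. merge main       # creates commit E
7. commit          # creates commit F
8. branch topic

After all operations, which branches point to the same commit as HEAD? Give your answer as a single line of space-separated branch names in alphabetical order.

Answer: dev topic

Derivation:
After op 1 (commit): HEAD=main@B [main=B]
After op 2 (branch): HEAD=main@B [dev=B main=B]
After op 3 (commit): HEAD=main@C [dev=B main=C]
After op 4 (checkout): HEAD=dev@B [dev=B main=C]
After op 5 (commit): HEAD=dev@D [dev=D main=C]
After op 6 (merge): HEAD=dev@E [dev=E main=C]
After op 7 (commit): HEAD=dev@F [dev=F main=C]
After op 8 (branch): HEAD=dev@F [dev=F main=C topic=F]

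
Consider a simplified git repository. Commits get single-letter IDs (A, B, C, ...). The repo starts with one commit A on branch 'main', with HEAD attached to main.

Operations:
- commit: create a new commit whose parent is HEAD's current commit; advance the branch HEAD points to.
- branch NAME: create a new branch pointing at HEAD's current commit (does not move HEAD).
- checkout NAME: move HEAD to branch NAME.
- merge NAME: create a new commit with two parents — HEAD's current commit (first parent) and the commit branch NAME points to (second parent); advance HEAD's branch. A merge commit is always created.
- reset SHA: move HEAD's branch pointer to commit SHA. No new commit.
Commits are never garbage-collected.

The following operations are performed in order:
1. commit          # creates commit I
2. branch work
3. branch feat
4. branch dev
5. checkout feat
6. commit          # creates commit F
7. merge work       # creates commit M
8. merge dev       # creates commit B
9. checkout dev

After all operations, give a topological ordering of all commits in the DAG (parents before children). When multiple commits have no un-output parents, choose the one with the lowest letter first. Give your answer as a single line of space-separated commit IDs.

Answer: A I F M B

Derivation:
After op 1 (commit): HEAD=main@I [main=I]
After op 2 (branch): HEAD=main@I [main=I work=I]
After op 3 (branch): HEAD=main@I [feat=I main=I work=I]
After op 4 (branch): HEAD=main@I [dev=I feat=I main=I work=I]
After op 5 (checkout): HEAD=feat@I [dev=I feat=I main=I work=I]
After op 6 (commit): HEAD=feat@F [dev=I feat=F main=I work=I]
After op 7 (merge): HEAD=feat@M [dev=I feat=M main=I work=I]
After op 8 (merge): HEAD=feat@B [dev=I feat=B main=I work=I]
After op 9 (checkout): HEAD=dev@I [dev=I feat=B main=I work=I]
commit A: parents=[]
commit B: parents=['M', 'I']
commit F: parents=['I']
commit I: parents=['A']
commit M: parents=['F', 'I']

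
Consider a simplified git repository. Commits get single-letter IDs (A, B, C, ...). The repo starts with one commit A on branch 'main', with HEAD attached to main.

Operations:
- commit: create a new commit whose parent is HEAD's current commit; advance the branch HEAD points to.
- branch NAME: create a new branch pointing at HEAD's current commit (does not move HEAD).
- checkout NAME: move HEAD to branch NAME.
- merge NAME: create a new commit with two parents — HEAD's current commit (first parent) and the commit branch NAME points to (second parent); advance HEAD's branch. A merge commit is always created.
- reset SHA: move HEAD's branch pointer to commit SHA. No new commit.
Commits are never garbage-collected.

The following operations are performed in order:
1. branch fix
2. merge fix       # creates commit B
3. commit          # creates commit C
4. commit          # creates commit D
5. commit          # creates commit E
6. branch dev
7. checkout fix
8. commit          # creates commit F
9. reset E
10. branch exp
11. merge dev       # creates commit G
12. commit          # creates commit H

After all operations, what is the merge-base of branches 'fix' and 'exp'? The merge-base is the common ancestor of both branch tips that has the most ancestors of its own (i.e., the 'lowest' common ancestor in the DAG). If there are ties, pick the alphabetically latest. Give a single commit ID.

Answer: E

Derivation:
After op 1 (branch): HEAD=main@A [fix=A main=A]
After op 2 (merge): HEAD=main@B [fix=A main=B]
After op 3 (commit): HEAD=main@C [fix=A main=C]
After op 4 (commit): HEAD=main@D [fix=A main=D]
After op 5 (commit): HEAD=main@E [fix=A main=E]
After op 6 (branch): HEAD=main@E [dev=E fix=A main=E]
After op 7 (checkout): HEAD=fix@A [dev=E fix=A main=E]
After op 8 (commit): HEAD=fix@F [dev=E fix=F main=E]
After op 9 (reset): HEAD=fix@E [dev=E fix=E main=E]
After op 10 (branch): HEAD=fix@E [dev=E exp=E fix=E main=E]
After op 11 (merge): HEAD=fix@G [dev=E exp=E fix=G main=E]
After op 12 (commit): HEAD=fix@H [dev=E exp=E fix=H main=E]
ancestors(fix=H): ['A', 'B', 'C', 'D', 'E', 'G', 'H']
ancestors(exp=E): ['A', 'B', 'C', 'D', 'E']
common: ['A', 'B', 'C', 'D', 'E']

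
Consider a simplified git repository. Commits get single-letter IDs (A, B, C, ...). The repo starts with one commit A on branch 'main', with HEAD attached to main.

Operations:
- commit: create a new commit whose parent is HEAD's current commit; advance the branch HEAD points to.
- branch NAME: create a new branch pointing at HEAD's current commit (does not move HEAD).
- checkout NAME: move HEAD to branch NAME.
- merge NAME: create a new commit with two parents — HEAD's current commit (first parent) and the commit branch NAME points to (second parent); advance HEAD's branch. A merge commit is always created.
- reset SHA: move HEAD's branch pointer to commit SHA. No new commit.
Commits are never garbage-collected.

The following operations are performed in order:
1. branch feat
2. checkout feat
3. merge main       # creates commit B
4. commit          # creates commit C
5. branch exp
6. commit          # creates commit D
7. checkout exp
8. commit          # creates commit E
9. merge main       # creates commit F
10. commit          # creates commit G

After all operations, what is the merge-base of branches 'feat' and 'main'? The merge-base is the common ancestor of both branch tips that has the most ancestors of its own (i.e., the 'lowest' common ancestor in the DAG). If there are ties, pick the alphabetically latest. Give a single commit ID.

After op 1 (branch): HEAD=main@A [feat=A main=A]
After op 2 (checkout): HEAD=feat@A [feat=A main=A]
After op 3 (merge): HEAD=feat@B [feat=B main=A]
After op 4 (commit): HEAD=feat@C [feat=C main=A]
After op 5 (branch): HEAD=feat@C [exp=C feat=C main=A]
After op 6 (commit): HEAD=feat@D [exp=C feat=D main=A]
After op 7 (checkout): HEAD=exp@C [exp=C feat=D main=A]
After op 8 (commit): HEAD=exp@E [exp=E feat=D main=A]
After op 9 (merge): HEAD=exp@F [exp=F feat=D main=A]
After op 10 (commit): HEAD=exp@G [exp=G feat=D main=A]
ancestors(feat=D): ['A', 'B', 'C', 'D']
ancestors(main=A): ['A']
common: ['A']

Answer: A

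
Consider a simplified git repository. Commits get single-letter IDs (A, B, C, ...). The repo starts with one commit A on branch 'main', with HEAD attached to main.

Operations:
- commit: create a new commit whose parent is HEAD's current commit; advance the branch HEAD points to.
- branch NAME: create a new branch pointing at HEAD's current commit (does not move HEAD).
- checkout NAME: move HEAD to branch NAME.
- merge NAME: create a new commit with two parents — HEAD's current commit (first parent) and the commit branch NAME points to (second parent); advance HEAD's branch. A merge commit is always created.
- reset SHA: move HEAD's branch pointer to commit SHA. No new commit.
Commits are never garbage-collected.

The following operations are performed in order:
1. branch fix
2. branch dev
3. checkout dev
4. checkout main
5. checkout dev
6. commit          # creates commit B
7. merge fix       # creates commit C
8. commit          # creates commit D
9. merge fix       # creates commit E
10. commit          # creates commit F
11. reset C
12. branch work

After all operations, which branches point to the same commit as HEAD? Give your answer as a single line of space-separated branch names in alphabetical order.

Answer: dev work

Derivation:
After op 1 (branch): HEAD=main@A [fix=A main=A]
After op 2 (branch): HEAD=main@A [dev=A fix=A main=A]
After op 3 (checkout): HEAD=dev@A [dev=A fix=A main=A]
After op 4 (checkout): HEAD=main@A [dev=A fix=A main=A]
After op 5 (checkout): HEAD=dev@A [dev=A fix=A main=A]
After op 6 (commit): HEAD=dev@B [dev=B fix=A main=A]
After op 7 (merge): HEAD=dev@C [dev=C fix=A main=A]
After op 8 (commit): HEAD=dev@D [dev=D fix=A main=A]
After op 9 (merge): HEAD=dev@E [dev=E fix=A main=A]
After op 10 (commit): HEAD=dev@F [dev=F fix=A main=A]
After op 11 (reset): HEAD=dev@C [dev=C fix=A main=A]
After op 12 (branch): HEAD=dev@C [dev=C fix=A main=A work=C]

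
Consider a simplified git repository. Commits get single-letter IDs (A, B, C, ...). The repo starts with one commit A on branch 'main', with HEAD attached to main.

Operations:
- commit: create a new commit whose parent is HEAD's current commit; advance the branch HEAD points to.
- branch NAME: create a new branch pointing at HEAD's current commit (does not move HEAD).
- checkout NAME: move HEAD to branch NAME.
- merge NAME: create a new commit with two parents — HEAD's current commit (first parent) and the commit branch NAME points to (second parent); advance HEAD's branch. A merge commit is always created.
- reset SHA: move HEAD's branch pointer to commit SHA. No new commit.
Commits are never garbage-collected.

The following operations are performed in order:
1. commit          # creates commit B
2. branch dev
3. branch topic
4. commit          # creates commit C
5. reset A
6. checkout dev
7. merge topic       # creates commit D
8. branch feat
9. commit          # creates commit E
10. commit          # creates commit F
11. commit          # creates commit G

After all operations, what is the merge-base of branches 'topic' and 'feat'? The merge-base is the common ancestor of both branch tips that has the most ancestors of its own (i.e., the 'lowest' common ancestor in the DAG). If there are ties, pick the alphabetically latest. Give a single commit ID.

After op 1 (commit): HEAD=main@B [main=B]
After op 2 (branch): HEAD=main@B [dev=B main=B]
After op 3 (branch): HEAD=main@B [dev=B main=B topic=B]
After op 4 (commit): HEAD=main@C [dev=B main=C topic=B]
After op 5 (reset): HEAD=main@A [dev=B main=A topic=B]
After op 6 (checkout): HEAD=dev@B [dev=B main=A topic=B]
After op 7 (merge): HEAD=dev@D [dev=D main=A topic=B]
After op 8 (branch): HEAD=dev@D [dev=D feat=D main=A topic=B]
After op 9 (commit): HEAD=dev@E [dev=E feat=D main=A topic=B]
After op 10 (commit): HEAD=dev@F [dev=F feat=D main=A topic=B]
After op 11 (commit): HEAD=dev@G [dev=G feat=D main=A topic=B]
ancestors(topic=B): ['A', 'B']
ancestors(feat=D): ['A', 'B', 'D']
common: ['A', 'B']

Answer: B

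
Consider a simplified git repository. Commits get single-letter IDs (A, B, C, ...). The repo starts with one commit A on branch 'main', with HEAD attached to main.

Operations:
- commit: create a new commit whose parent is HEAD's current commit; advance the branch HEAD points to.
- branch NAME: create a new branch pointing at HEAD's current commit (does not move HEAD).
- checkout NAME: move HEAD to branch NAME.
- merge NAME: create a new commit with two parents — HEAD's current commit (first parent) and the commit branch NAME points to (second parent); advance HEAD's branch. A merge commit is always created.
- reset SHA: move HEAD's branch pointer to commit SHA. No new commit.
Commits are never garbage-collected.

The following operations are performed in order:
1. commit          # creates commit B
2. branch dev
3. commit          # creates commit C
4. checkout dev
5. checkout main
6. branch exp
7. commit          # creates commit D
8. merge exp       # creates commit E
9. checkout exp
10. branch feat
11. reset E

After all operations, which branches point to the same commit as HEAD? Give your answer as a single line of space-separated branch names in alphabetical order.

Answer: exp main

Derivation:
After op 1 (commit): HEAD=main@B [main=B]
After op 2 (branch): HEAD=main@B [dev=B main=B]
After op 3 (commit): HEAD=main@C [dev=B main=C]
After op 4 (checkout): HEAD=dev@B [dev=B main=C]
After op 5 (checkout): HEAD=main@C [dev=B main=C]
After op 6 (branch): HEAD=main@C [dev=B exp=C main=C]
After op 7 (commit): HEAD=main@D [dev=B exp=C main=D]
After op 8 (merge): HEAD=main@E [dev=B exp=C main=E]
After op 9 (checkout): HEAD=exp@C [dev=B exp=C main=E]
After op 10 (branch): HEAD=exp@C [dev=B exp=C feat=C main=E]
After op 11 (reset): HEAD=exp@E [dev=B exp=E feat=C main=E]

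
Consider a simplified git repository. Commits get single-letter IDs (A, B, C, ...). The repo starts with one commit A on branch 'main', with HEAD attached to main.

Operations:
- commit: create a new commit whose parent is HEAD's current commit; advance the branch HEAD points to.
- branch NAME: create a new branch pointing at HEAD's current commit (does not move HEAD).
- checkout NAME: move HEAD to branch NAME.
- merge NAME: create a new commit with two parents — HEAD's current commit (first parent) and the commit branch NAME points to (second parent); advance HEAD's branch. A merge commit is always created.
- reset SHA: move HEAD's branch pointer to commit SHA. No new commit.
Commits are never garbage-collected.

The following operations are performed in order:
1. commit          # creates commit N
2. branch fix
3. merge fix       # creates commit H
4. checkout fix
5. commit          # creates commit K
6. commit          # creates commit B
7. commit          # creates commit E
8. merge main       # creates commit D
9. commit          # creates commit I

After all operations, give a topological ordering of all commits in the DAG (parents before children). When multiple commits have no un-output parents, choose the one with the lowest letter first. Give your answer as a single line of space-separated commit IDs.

Answer: A N H K B E D I

Derivation:
After op 1 (commit): HEAD=main@N [main=N]
After op 2 (branch): HEAD=main@N [fix=N main=N]
After op 3 (merge): HEAD=main@H [fix=N main=H]
After op 4 (checkout): HEAD=fix@N [fix=N main=H]
After op 5 (commit): HEAD=fix@K [fix=K main=H]
After op 6 (commit): HEAD=fix@B [fix=B main=H]
After op 7 (commit): HEAD=fix@E [fix=E main=H]
After op 8 (merge): HEAD=fix@D [fix=D main=H]
After op 9 (commit): HEAD=fix@I [fix=I main=H]
commit A: parents=[]
commit B: parents=['K']
commit D: parents=['E', 'H']
commit E: parents=['B']
commit H: parents=['N', 'N']
commit I: parents=['D']
commit K: parents=['N']
commit N: parents=['A']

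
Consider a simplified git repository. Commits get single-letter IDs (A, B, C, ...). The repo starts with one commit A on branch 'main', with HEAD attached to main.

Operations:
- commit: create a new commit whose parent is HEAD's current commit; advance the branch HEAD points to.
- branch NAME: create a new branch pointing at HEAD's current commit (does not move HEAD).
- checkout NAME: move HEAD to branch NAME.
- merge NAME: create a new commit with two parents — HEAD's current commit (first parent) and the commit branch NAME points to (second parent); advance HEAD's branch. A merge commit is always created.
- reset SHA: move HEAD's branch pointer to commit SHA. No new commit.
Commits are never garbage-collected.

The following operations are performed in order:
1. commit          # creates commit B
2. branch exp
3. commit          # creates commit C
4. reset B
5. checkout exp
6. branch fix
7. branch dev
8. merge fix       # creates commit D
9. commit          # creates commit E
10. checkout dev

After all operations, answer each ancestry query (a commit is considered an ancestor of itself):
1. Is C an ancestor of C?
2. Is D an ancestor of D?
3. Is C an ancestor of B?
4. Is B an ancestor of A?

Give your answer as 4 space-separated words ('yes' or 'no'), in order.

After op 1 (commit): HEAD=main@B [main=B]
After op 2 (branch): HEAD=main@B [exp=B main=B]
After op 3 (commit): HEAD=main@C [exp=B main=C]
After op 4 (reset): HEAD=main@B [exp=B main=B]
After op 5 (checkout): HEAD=exp@B [exp=B main=B]
After op 6 (branch): HEAD=exp@B [exp=B fix=B main=B]
After op 7 (branch): HEAD=exp@B [dev=B exp=B fix=B main=B]
After op 8 (merge): HEAD=exp@D [dev=B exp=D fix=B main=B]
After op 9 (commit): HEAD=exp@E [dev=B exp=E fix=B main=B]
After op 10 (checkout): HEAD=dev@B [dev=B exp=E fix=B main=B]
ancestors(C) = {A,B,C}; C in? yes
ancestors(D) = {A,B,D}; D in? yes
ancestors(B) = {A,B}; C in? no
ancestors(A) = {A}; B in? no

Answer: yes yes no no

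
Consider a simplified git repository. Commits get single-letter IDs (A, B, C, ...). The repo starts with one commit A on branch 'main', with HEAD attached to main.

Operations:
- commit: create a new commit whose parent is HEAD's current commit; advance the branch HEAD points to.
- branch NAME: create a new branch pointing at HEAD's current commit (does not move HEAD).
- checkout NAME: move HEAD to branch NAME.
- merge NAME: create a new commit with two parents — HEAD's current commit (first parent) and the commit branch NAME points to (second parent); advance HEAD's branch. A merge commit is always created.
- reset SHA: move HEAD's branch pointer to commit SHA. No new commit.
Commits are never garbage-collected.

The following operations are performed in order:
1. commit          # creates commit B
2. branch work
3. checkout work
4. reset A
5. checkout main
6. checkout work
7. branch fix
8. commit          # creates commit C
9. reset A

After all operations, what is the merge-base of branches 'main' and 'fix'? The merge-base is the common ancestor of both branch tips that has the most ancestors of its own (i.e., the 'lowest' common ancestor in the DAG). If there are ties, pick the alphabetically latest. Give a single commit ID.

Answer: A

Derivation:
After op 1 (commit): HEAD=main@B [main=B]
After op 2 (branch): HEAD=main@B [main=B work=B]
After op 3 (checkout): HEAD=work@B [main=B work=B]
After op 4 (reset): HEAD=work@A [main=B work=A]
After op 5 (checkout): HEAD=main@B [main=B work=A]
After op 6 (checkout): HEAD=work@A [main=B work=A]
After op 7 (branch): HEAD=work@A [fix=A main=B work=A]
After op 8 (commit): HEAD=work@C [fix=A main=B work=C]
After op 9 (reset): HEAD=work@A [fix=A main=B work=A]
ancestors(main=B): ['A', 'B']
ancestors(fix=A): ['A']
common: ['A']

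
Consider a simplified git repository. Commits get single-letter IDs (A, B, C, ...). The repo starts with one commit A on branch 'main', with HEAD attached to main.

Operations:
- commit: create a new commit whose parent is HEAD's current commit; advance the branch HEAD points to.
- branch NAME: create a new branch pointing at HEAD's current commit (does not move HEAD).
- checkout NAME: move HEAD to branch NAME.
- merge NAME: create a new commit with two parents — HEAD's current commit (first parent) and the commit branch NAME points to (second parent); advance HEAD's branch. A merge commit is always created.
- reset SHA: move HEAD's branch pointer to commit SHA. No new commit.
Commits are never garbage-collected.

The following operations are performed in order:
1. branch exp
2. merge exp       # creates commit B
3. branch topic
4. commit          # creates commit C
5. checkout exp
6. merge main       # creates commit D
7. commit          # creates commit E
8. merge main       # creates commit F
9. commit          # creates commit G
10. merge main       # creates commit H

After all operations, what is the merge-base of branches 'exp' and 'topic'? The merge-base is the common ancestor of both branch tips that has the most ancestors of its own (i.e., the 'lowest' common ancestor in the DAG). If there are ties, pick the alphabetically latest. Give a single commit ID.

Answer: B

Derivation:
After op 1 (branch): HEAD=main@A [exp=A main=A]
After op 2 (merge): HEAD=main@B [exp=A main=B]
After op 3 (branch): HEAD=main@B [exp=A main=B topic=B]
After op 4 (commit): HEAD=main@C [exp=A main=C topic=B]
After op 5 (checkout): HEAD=exp@A [exp=A main=C topic=B]
After op 6 (merge): HEAD=exp@D [exp=D main=C topic=B]
After op 7 (commit): HEAD=exp@E [exp=E main=C topic=B]
After op 8 (merge): HEAD=exp@F [exp=F main=C topic=B]
After op 9 (commit): HEAD=exp@G [exp=G main=C topic=B]
After op 10 (merge): HEAD=exp@H [exp=H main=C topic=B]
ancestors(exp=H): ['A', 'B', 'C', 'D', 'E', 'F', 'G', 'H']
ancestors(topic=B): ['A', 'B']
common: ['A', 'B']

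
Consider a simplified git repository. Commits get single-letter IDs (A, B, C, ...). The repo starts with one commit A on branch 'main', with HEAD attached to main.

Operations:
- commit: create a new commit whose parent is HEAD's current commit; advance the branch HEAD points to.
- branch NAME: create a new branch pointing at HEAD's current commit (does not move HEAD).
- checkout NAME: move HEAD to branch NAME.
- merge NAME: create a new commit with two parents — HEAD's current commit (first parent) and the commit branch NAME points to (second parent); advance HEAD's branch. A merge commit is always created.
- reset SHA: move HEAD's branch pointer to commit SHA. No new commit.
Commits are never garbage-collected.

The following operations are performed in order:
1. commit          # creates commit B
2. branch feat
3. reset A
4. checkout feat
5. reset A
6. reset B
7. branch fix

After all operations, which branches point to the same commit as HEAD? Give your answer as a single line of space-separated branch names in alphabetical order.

After op 1 (commit): HEAD=main@B [main=B]
After op 2 (branch): HEAD=main@B [feat=B main=B]
After op 3 (reset): HEAD=main@A [feat=B main=A]
After op 4 (checkout): HEAD=feat@B [feat=B main=A]
After op 5 (reset): HEAD=feat@A [feat=A main=A]
After op 6 (reset): HEAD=feat@B [feat=B main=A]
After op 7 (branch): HEAD=feat@B [feat=B fix=B main=A]

Answer: feat fix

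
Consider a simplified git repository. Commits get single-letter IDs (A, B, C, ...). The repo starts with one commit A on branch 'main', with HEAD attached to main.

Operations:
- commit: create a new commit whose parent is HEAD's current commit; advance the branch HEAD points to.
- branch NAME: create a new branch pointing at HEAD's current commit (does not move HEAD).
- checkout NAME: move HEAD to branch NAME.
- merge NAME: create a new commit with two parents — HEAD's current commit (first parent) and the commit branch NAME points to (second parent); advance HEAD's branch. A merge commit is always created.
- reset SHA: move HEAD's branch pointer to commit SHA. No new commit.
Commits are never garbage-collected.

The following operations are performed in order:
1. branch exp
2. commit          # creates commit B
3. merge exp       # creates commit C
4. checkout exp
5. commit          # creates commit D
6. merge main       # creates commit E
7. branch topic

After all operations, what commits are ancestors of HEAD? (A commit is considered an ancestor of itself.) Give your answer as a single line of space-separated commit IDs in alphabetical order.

After op 1 (branch): HEAD=main@A [exp=A main=A]
After op 2 (commit): HEAD=main@B [exp=A main=B]
After op 3 (merge): HEAD=main@C [exp=A main=C]
After op 4 (checkout): HEAD=exp@A [exp=A main=C]
After op 5 (commit): HEAD=exp@D [exp=D main=C]
After op 6 (merge): HEAD=exp@E [exp=E main=C]
After op 7 (branch): HEAD=exp@E [exp=E main=C topic=E]

Answer: A B C D E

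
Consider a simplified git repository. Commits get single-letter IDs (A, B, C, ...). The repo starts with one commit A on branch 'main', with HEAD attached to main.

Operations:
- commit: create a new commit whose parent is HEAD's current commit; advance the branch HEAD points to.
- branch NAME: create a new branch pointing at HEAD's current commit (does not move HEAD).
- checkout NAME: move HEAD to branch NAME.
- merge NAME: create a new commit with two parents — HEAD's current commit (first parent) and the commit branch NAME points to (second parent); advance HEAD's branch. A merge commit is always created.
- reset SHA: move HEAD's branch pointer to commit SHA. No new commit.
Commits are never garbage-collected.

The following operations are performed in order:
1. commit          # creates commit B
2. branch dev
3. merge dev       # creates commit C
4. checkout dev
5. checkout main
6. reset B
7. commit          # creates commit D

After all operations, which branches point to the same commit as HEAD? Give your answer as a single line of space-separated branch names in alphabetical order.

Answer: main

Derivation:
After op 1 (commit): HEAD=main@B [main=B]
After op 2 (branch): HEAD=main@B [dev=B main=B]
After op 3 (merge): HEAD=main@C [dev=B main=C]
After op 4 (checkout): HEAD=dev@B [dev=B main=C]
After op 5 (checkout): HEAD=main@C [dev=B main=C]
After op 6 (reset): HEAD=main@B [dev=B main=B]
After op 7 (commit): HEAD=main@D [dev=B main=D]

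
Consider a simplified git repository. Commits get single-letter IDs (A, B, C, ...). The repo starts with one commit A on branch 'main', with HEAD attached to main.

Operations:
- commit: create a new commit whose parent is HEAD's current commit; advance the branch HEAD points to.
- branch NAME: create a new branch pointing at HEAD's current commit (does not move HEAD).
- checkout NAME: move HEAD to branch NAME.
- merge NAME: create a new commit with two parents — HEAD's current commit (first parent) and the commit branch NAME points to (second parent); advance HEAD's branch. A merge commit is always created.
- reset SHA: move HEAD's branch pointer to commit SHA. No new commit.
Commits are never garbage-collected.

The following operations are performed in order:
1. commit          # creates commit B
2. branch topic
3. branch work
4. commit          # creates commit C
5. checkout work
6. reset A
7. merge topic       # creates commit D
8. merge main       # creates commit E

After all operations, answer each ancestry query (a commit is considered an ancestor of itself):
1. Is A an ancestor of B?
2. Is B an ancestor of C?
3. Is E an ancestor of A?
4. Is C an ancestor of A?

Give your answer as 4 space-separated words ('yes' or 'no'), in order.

After op 1 (commit): HEAD=main@B [main=B]
After op 2 (branch): HEAD=main@B [main=B topic=B]
After op 3 (branch): HEAD=main@B [main=B topic=B work=B]
After op 4 (commit): HEAD=main@C [main=C topic=B work=B]
After op 5 (checkout): HEAD=work@B [main=C topic=B work=B]
After op 6 (reset): HEAD=work@A [main=C topic=B work=A]
After op 7 (merge): HEAD=work@D [main=C topic=B work=D]
After op 8 (merge): HEAD=work@E [main=C topic=B work=E]
ancestors(B) = {A,B}; A in? yes
ancestors(C) = {A,B,C}; B in? yes
ancestors(A) = {A}; E in? no
ancestors(A) = {A}; C in? no

Answer: yes yes no no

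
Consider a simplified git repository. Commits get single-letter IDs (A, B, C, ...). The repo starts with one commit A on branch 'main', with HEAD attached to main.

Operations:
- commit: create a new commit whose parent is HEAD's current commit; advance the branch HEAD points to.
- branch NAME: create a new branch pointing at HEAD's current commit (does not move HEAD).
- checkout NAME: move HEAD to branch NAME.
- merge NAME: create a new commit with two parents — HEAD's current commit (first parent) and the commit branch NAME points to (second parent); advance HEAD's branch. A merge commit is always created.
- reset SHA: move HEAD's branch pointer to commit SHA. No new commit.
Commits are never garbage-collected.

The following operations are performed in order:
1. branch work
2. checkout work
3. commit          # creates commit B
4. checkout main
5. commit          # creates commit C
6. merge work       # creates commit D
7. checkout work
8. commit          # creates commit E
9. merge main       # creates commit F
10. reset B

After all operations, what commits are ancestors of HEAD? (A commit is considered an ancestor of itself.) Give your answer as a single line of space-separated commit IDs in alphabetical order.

Answer: A B

Derivation:
After op 1 (branch): HEAD=main@A [main=A work=A]
After op 2 (checkout): HEAD=work@A [main=A work=A]
After op 3 (commit): HEAD=work@B [main=A work=B]
After op 4 (checkout): HEAD=main@A [main=A work=B]
After op 5 (commit): HEAD=main@C [main=C work=B]
After op 6 (merge): HEAD=main@D [main=D work=B]
After op 7 (checkout): HEAD=work@B [main=D work=B]
After op 8 (commit): HEAD=work@E [main=D work=E]
After op 9 (merge): HEAD=work@F [main=D work=F]
After op 10 (reset): HEAD=work@B [main=D work=B]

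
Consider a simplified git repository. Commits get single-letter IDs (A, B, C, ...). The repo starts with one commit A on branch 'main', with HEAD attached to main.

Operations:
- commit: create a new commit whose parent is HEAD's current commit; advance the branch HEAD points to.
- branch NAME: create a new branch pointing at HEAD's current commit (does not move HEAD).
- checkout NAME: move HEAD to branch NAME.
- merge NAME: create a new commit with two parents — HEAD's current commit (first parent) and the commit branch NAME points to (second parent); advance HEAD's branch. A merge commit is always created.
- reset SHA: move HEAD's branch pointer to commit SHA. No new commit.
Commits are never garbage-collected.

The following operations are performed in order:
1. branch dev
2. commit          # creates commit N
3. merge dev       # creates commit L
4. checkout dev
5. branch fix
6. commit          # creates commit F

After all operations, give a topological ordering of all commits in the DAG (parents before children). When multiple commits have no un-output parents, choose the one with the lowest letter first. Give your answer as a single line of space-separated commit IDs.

After op 1 (branch): HEAD=main@A [dev=A main=A]
After op 2 (commit): HEAD=main@N [dev=A main=N]
After op 3 (merge): HEAD=main@L [dev=A main=L]
After op 4 (checkout): HEAD=dev@A [dev=A main=L]
After op 5 (branch): HEAD=dev@A [dev=A fix=A main=L]
After op 6 (commit): HEAD=dev@F [dev=F fix=A main=L]
commit A: parents=[]
commit F: parents=['A']
commit L: parents=['N', 'A']
commit N: parents=['A']

Answer: A F N L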